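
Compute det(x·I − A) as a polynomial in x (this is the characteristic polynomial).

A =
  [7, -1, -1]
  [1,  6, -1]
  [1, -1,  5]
x^3 - 18*x^2 + 108*x - 216

Expanding det(x·I − A) (e.g. by cofactor expansion or by noting that A is similar to its Jordan form J, which has the same characteristic polynomial as A) gives
  χ_A(x) = x^3 - 18*x^2 + 108*x - 216
which factors as (x - 6)^3. The eigenvalues (with algebraic multiplicities) are λ = 6 with multiplicity 3.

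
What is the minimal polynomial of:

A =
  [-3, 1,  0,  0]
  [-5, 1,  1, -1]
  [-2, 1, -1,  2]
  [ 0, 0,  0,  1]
x^4 + 2*x^3 - 2*x - 1

The characteristic polynomial is χ_A(x) = (x - 1)*(x + 1)^3, so the eigenvalues are known. The minimal polynomial is
  m_A(x) = Π_λ (x − λ)^{k_λ}
where k_λ is the size of the *largest* Jordan block for λ (equivalently, the smallest k with (A − λI)^k v = 0 for every generalised eigenvector v of λ).

  λ = -1: largest Jordan block has size 3, contributing (x + 1)^3
  λ = 1: largest Jordan block has size 1, contributing (x − 1)

So m_A(x) = (x - 1)*(x + 1)^3 = x^4 + 2*x^3 - 2*x - 1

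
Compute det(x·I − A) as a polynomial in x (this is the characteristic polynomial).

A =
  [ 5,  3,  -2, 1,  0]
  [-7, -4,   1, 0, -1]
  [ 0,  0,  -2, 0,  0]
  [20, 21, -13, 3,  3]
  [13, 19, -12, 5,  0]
x^5 - 2*x^4 - 20*x^3 + 8*x^2 + 128*x + 128

Expanding det(x·I − A) (e.g. by cofactor expansion or by noting that A is similar to its Jordan form J, which has the same characteristic polynomial as A) gives
  χ_A(x) = x^5 - 2*x^4 - 20*x^3 + 8*x^2 + 128*x + 128
which factors as (x - 4)^2*(x + 2)^3. The eigenvalues (with algebraic multiplicities) are λ = -2 with multiplicity 3, λ = 4 with multiplicity 2.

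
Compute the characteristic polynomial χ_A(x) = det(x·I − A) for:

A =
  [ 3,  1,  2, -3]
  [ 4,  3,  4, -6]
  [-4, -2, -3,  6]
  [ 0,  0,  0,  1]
x^4 - 4*x^3 + 6*x^2 - 4*x + 1

Expanding det(x·I − A) (e.g. by cofactor expansion or by noting that A is similar to its Jordan form J, which has the same characteristic polynomial as A) gives
  χ_A(x) = x^4 - 4*x^3 + 6*x^2 - 4*x + 1
which factors as (x - 1)^4. The eigenvalues (with algebraic multiplicities) are λ = 1 with multiplicity 4.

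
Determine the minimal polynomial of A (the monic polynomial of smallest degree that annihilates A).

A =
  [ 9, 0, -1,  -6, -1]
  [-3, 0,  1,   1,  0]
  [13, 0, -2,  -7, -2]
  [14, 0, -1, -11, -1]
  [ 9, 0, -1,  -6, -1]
x^3 + 5*x^2

The characteristic polynomial is χ_A(x) = x^4*(x + 5), so the eigenvalues are known. The minimal polynomial is
  m_A(x) = Π_λ (x − λ)^{k_λ}
where k_λ is the size of the *largest* Jordan block for λ (equivalently, the smallest k with (A − λI)^k v = 0 for every generalised eigenvector v of λ).

  λ = -5: largest Jordan block has size 1, contributing (x + 5)
  λ = 0: largest Jordan block has size 2, contributing (x − 0)^2

So m_A(x) = x^2*(x + 5) = x^3 + 5*x^2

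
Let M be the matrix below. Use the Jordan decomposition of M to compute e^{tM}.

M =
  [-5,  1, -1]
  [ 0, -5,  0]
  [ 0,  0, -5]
e^{tM} =
  [exp(-5*t), t*exp(-5*t), -t*exp(-5*t)]
  [0, exp(-5*t), 0]
  [0, 0, exp(-5*t)]

Strategy: write M = P · J · P⁻¹ where J is a Jordan canonical form, so e^{tM} = P · e^{tJ} · P⁻¹, and e^{tJ} can be computed block-by-block.

M has Jordan form
J =
  [-5,  1,  0]
  [ 0, -5,  0]
  [ 0,  0, -5]
(up to reordering of blocks).

Per-block formulas:
  For a 1×1 block at λ = -5: exp(t · [-5]) = [e^(-5t)].
  For a 2×2 Jordan block J_2(-5): exp(t · J_2(-5)) = e^(-5t)·(I + t·N), where N is the 2×2 nilpotent shift.

After assembling e^{tJ} and conjugating by P, we get:

e^{tM} =
  [exp(-5*t), t*exp(-5*t), -t*exp(-5*t)]
  [0, exp(-5*t), 0]
  [0, 0, exp(-5*t)]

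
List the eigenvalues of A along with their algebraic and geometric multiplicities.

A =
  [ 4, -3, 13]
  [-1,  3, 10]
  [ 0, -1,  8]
λ = 5: alg = 3, geom = 1

Step 1 — factor the characteristic polynomial to read off the algebraic multiplicities:
  χ_A(x) = (x - 5)^3

Step 2 — compute geometric multiplicities via the rank-nullity identity g(λ) = n − rank(A − λI):
  rank(A − (5)·I) = 2, so dim ker(A − (5)·I) = n − 2 = 1

Summary:
  λ = 5: algebraic multiplicity = 3, geometric multiplicity = 1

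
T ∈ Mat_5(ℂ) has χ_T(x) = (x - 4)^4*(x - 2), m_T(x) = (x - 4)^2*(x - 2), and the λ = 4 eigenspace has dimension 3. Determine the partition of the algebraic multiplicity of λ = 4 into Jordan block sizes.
Block sizes for λ = 4: [2, 1, 1]

Step 1 — from the characteristic polynomial, algebraic multiplicity of λ = 4 is 4. From dim ker(T − (4)·I) = 3, there are exactly 3 Jordan blocks for λ = 4.
Step 2 — from the minimal polynomial, the factor (x − 4)^2 tells us the largest block for λ = 4 has size 2.
Step 3 — with total size 4, 3 blocks, and largest block 2, the block sizes (in nonincreasing order) are [2, 1, 1].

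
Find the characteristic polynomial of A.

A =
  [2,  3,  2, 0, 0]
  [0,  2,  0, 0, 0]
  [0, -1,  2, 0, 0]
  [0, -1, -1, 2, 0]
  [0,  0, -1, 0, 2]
x^5 - 10*x^4 + 40*x^3 - 80*x^2 + 80*x - 32

Expanding det(x·I − A) (e.g. by cofactor expansion or by noting that A is similar to its Jordan form J, which has the same characteristic polynomial as A) gives
  χ_A(x) = x^5 - 10*x^4 + 40*x^3 - 80*x^2 + 80*x - 32
which factors as (x - 2)^5. The eigenvalues (with algebraic multiplicities) are λ = 2 with multiplicity 5.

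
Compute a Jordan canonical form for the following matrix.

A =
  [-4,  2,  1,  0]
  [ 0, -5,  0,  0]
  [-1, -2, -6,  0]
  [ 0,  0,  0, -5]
J_2(-5) ⊕ J_1(-5) ⊕ J_1(-5)

The characteristic polynomial is
  det(x·I − A) = x^4 + 20*x^3 + 150*x^2 + 500*x + 625 = (x + 5)^4

Eigenvalues and multiplicities (the geometric multiplicity of λ is n − rank(A − λI), which equals the number of Jordan blocks for λ):
  λ = -5: algebraic multiplicity = 4, geometric multiplicity = 3

Determining the block sizes for each eigenvalue:
  λ = -5: 3 blocks summing to 4 forces exactly one block of size 2 and the rest size 1 → block sizes [2, 1, 1]

Assembling the blocks gives a Jordan form
J =
  [-5,  1,  0,  0]
  [ 0, -5,  0,  0]
  [ 0,  0, -5,  0]
  [ 0,  0,  0, -5]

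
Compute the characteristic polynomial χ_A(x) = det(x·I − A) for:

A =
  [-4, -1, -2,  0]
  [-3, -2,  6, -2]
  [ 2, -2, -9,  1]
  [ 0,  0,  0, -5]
x^4 + 20*x^3 + 150*x^2 + 500*x + 625

Expanding det(x·I − A) (e.g. by cofactor expansion or by noting that A is similar to its Jordan form J, which has the same characteristic polynomial as A) gives
  χ_A(x) = x^4 + 20*x^3 + 150*x^2 + 500*x + 625
which factors as (x + 5)^4. The eigenvalues (with algebraic multiplicities) are λ = -5 with multiplicity 4.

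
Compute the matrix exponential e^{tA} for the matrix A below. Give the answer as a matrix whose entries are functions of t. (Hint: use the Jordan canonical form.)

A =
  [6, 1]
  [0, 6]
e^{tA} =
  [exp(6*t), t*exp(6*t)]
  [0, exp(6*t)]

Strategy: write A = P · J · P⁻¹ where J is a Jordan canonical form, so e^{tA} = P · e^{tJ} · P⁻¹, and e^{tJ} can be computed block-by-block.

A has Jordan form
J =
  [6, 1]
  [0, 6]
(up to reordering of blocks).

Per-block formulas:
  For a 2×2 Jordan block J_2(6): exp(t · J_2(6)) = e^(6t)·(I + t·N), where N is the 2×2 nilpotent shift.

After assembling e^{tJ} and conjugating by P, we get:

e^{tA} =
  [exp(6*t), t*exp(6*t)]
  [0, exp(6*t)]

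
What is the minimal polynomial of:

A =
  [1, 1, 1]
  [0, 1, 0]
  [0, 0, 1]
x^2 - 2*x + 1

The characteristic polynomial is χ_A(x) = (x - 1)^3, so the eigenvalues are known. The minimal polynomial is
  m_A(x) = Π_λ (x − λ)^{k_λ}
where k_λ is the size of the *largest* Jordan block for λ (equivalently, the smallest k with (A − λI)^k v = 0 for every generalised eigenvector v of λ).

  λ = 1: largest Jordan block has size 2, contributing (x − 1)^2

So m_A(x) = (x - 1)^2 = x^2 - 2*x + 1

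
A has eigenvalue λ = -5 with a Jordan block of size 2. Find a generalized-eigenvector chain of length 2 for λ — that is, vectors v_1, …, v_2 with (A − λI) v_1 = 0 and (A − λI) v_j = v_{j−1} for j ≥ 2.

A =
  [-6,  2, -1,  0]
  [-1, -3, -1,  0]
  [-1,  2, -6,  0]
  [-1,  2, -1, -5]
A Jordan chain for λ = -5 of length 2:
v_1 = (-1, -1, -1, -1)ᵀ
v_2 = (1, 0, 0, 0)ᵀ

Let N = A − (-5)·I. We want v_2 with N^2 v_2 = 0 but N^1 v_2 ≠ 0; then v_{j-1} := N · v_j for j = 2, …, 2.

Pick v_2 = (1, 0, 0, 0)ᵀ.
Then v_1 = N · v_2 = (-1, -1, -1, -1)ᵀ.

Sanity check: (A − (-5)·I) v_1 = (0, 0, 0, 0)ᵀ = 0. ✓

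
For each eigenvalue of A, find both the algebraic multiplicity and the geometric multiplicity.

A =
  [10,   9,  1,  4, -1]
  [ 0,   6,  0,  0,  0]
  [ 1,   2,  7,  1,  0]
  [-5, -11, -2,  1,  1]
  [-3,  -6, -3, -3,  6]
λ = 6: alg = 5, geom = 3

Step 1 — factor the characteristic polynomial to read off the algebraic multiplicities:
  χ_A(x) = (x - 6)^5

Step 2 — compute geometric multiplicities via the rank-nullity identity g(λ) = n − rank(A − λI):
  rank(A − (6)·I) = 2, so dim ker(A − (6)·I) = n − 2 = 3

Summary:
  λ = 6: algebraic multiplicity = 5, geometric multiplicity = 3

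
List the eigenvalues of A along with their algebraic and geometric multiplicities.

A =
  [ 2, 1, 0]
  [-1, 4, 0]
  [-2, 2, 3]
λ = 3: alg = 3, geom = 2

Step 1 — factor the characteristic polynomial to read off the algebraic multiplicities:
  χ_A(x) = (x - 3)^3

Step 2 — compute geometric multiplicities via the rank-nullity identity g(λ) = n − rank(A − λI):
  rank(A − (3)·I) = 1, so dim ker(A − (3)·I) = n − 1 = 2

Summary:
  λ = 3: algebraic multiplicity = 3, geometric multiplicity = 2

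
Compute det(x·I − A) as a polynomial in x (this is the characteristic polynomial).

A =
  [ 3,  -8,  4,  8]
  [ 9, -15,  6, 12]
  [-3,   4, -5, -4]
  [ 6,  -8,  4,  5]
x^4 + 12*x^3 + 54*x^2 + 108*x + 81

Expanding det(x·I − A) (e.g. by cofactor expansion or by noting that A is similar to its Jordan form J, which has the same characteristic polynomial as A) gives
  χ_A(x) = x^4 + 12*x^3 + 54*x^2 + 108*x + 81
which factors as (x + 3)^4. The eigenvalues (with algebraic multiplicities) are λ = -3 with multiplicity 4.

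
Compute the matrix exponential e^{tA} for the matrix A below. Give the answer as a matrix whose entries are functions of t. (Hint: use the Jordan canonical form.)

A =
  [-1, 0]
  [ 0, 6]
e^{tA} =
  [exp(-t), 0]
  [0, exp(6*t)]

Strategy: write A = P · J · P⁻¹ where J is a Jordan canonical form, so e^{tA} = P · e^{tJ} · P⁻¹, and e^{tJ} can be computed block-by-block.

A has Jordan form
J =
  [-1, 0]
  [ 0, 6]
(up to reordering of blocks).

Per-block formulas:
  For a 1×1 block at λ = -1: exp(t · [-1]) = [e^(-1t)].
  For a 1×1 block at λ = 6: exp(t · [6]) = [e^(6t)].

After assembling e^{tJ} and conjugating by P, we get:

e^{tA} =
  [exp(-t), 0]
  [0, exp(6*t)]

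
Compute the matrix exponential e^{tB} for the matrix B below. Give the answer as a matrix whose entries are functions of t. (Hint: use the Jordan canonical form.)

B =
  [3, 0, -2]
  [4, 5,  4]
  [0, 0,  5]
e^{tB} =
  [exp(3*t), 0, -exp(5*t) + exp(3*t)]
  [2*exp(5*t) - 2*exp(3*t), exp(5*t), 2*exp(5*t) - 2*exp(3*t)]
  [0, 0, exp(5*t)]

Strategy: write B = P · J · P⁻¹ where J is a Jordan canonical form, so e^{tB} = P · e^{tJ} · P⁻¹, and e^{tJ} can be computed block-by-block.

B has Jordan form
J =
  [3, 0, 0]
  [0, 5, 0]
  [0, 0, 5]
(up to reordering of blocks).

Per-block formulas:
  For a 1×1 block at λ = 5: exp(t · [5]) = [e^(5t)].
  For a 1×1 block at λ = 3: exp(t · [3]) = [e^(3t)].

After assembling e^{tJ} and conjugating by P, we get:

e^{tB} =
  [exp(3*t), 0, -exp(5*t) + exp(3*t)]
  [2*exp(5*t) - 2*exp(3*t), exp(5*t), 2*exp(5*t) - 2*exp(3*t)]
  [0, 0, exp(5*t)]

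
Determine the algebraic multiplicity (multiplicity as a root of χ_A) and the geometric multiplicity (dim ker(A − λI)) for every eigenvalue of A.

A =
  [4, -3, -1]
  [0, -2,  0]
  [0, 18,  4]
λ = -2: alg = 1, geom = 1; λ = 4: alg = 2, geom = 1

Step 1 — factor the characteristic polynomial to read off the algebraic multiplicities:
  χ_A(x) = (x - 4)^2*(x + 2)

Step 2 — compute geometric multiplicities via the rank-nullity identity g(λ) = n − rank(A − λI):
  rank(A − (-2)·I) = 2, so dim ker(A − (-2)·I) = n − 2 = 1
  rank(A − (4)·I) = 2, so dim ker(A − (4)·I) = n − 2 = 1

Summary:
  λ = -2: algebraic multiplicity = 1, geometric multiplicity = 1
  λ = 4: algebraic multiplicity = 2, geometric multiplicity = 1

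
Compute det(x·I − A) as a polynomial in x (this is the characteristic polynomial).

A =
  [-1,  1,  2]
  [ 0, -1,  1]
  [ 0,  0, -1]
x^3 + 3*x^2 + 3*x + 1

Expanding det(x·I − A) (e.g. by cofactor expansion or by noting that A is similar to its Jordan form J, which has the same characteristic polynomial as A) gives
  χ_A(x) = x^3 + 3*x^2 + 3*x + 1
which factors as (x + 1)^3. The eigenvalues (with algebraic multiplicities) are λ = -1 with multiplicity 3.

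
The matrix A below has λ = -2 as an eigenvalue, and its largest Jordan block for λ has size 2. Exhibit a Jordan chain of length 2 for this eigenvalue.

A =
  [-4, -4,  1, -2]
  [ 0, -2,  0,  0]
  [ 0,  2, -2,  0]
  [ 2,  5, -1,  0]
A Jordan chain for λ = -2 of length 2:
v_1 = (-2, 0, 0, 2)ᵀ
v_2 = (1, 0, 0, 0)ᵀ

Let N = A − (-2)·I. We want v_2 with N^2 v_2 = 0 but N^1 v_2 ≠ 0; then v_{j-1} := N · v_j for j = 2, …, 2.

Pick v_2 = (1, 0, 0, 0)ᵀ.
Then v_1 = N · v_2 = (-2, 0, 0, 2)ᵀ.

Sanity check: (A − (-2)·I) v_1 = (0, 0, 0, 0)ᵀ = 0. ✓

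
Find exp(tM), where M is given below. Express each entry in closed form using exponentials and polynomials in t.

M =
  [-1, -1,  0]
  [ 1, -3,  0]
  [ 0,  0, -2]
e^{tM} =
  [t*exp(-2*t) + exp(-2*t), -t*exp(-2*t), 0]
  [t*exp(-2*t), -t*exp(-2*t) + exp(-2*t), 0]
  [0, 0, exp(-2*t)]

Strategy: write M = P · J · P⁻¹ where J is a Jordan canonical form, so e^{tM} = P · e^{tJ} · P⁻¹, and e^{tJ} can be computed block-by-block.

M has Jordan form
J =
  [-2,  1,  0]
  [ 0, -2,  0]
  [ 0,  0, -2]
(up to reordering of blocks).

Per-block formulas:
  For a 2×2 Jordan block J_2(-2): exp(t · J_2(-2)) = e^(-2t)·(I + t·N), where N is the 2×2 nilpotent shift.
  For a 1×1 block at λ = -2: exp(t · [-2]) = [e^(-2t)].

After assembling e^{tJ} and conjugating by P, we get:

e^{tM} =
  [t*exp(-2*t) + exp(-2*t), -t*exp(-2*t), 0]
  [t*exp(-2*t), -t*exp(-2*t) + exp(-2*t), 0]
  [0, 0, exp(-2*t)]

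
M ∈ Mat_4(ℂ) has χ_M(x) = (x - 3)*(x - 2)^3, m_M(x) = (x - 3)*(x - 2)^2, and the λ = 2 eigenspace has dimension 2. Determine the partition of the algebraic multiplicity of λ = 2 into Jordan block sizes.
Block sizes for λ = 2: [2, 1]

Step 1 — from the characteristic polynomial, algebraic multiplicity of λ = 2 is 3. From dim ker(M − (2)·I) = 2, there are exactly 2 Jordan blocks for λ = 2.
Step 2 — from the minimal polynomial, the factor (x − 2)^2 tells us the largest block for λ = 2 has size 2.
Step 3 — with total size 3, 2 blocks, and largest block 2, the block sizes (in nonincreasing order) are [2, 1].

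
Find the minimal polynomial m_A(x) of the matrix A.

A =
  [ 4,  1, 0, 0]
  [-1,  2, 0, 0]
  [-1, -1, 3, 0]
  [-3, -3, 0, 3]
x^2 - 6*x + 9

The characteristic polynomial is χ_A(x) = (x - 3)^4, so the eigenvalues are known. The minimal polynomial is
  m_A(x) = Π_λ (x − λ)^{k_λ}
where k_λ is the size of the *largest* Jordan block for λ (equivalently, the smallest k with (A − λI)^k v = 0 for every generalised eigenvector v of λ).

  λ = 3: largest Jordan block has size 2, contributing (x − 3)^2

So m_A(x) = (x - 3)^2 = x^2 - 6*x + 9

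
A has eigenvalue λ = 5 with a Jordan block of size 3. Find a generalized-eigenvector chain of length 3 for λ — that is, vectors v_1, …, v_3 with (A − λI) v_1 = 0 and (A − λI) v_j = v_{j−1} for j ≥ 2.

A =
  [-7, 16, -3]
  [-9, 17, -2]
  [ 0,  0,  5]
A Jordan chain for λ = 5 of length 3:
v_1 = (4, 3, 0)ᵀ
v_2 = (-3, -2, 0)ᵀ
v_3 = (0, 0, 1)ᵀ

Let N = A − (5)·I. We want v_3 with N^3 v_3 = 0 but N^2 v_3 ≠ 0; then v_{j-1} := N · v_j for j = 3, …, 2.

Pick v_3 = (0, 0, 1)ᵀ.
Then v_2 = N · v_3 = (-3, -2, 0)ᵀ.
Then v_1 = N · v_2 = (4, 3, 0)ᵀ.

Sanity check: (A − (5)·I) v_1 = (0, 0, 0)ᵀ = 0. ✓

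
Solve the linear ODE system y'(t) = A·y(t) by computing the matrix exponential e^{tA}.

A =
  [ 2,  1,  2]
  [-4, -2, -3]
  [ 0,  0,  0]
e^{tA} =
  [2*t + 1, t, t^2/2 + 2*t]
  [-4*t, 1 - 2*t, -t^2 - 3*t]
  [0, 0, 1]

Strategy: write A = P · J · P⁻¹ where J is a Jordan canonical form, so e^{tA} = P · e^{tJ} · P⁻¹, and e^{tJ} can be computed block-by-block.

A has Jordan form
J =
  [0, 1, 0]
  [0, 0, 1]
  [0, 0, 0]
(up to reordering of blocks).

Per-block formulas:
  For a 3×3 Jordan block J_3(0): exp(t · J_3(0)) = e^(0t)·(I + t·N + (t^2/2)·N^2), where N is the 3×3 nilpotent shift.

After assembling e^{tJ} and conjugating by P, we get:

e^{tA} =
  [2*t + 1, t, t^2/2 + 2*t]
  [-4*t, 1 - 2*t, -t^2 - 3*t]
  [0, 0, 1]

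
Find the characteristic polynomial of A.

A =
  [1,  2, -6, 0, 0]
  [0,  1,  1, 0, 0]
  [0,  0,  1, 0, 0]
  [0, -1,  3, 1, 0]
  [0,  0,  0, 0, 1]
x^5 - 5*x^4 + 10*x^3 - 10*x^2 + 5*x - 1

Expanding det(x·I − A) (e.g. by cofactor expansion or by noting that A is similar to its Jordan form J, which has the same characteristic polynomial as A) gives
  χ_A(x) = x^5 - 5*x^4 + 10*x^3 - 10*x^2 + 5*x - 1
which factors as (x - 1)^5. The eigenvalues (with algebraic multiplicities) are λ = 1 with multiplicity 5.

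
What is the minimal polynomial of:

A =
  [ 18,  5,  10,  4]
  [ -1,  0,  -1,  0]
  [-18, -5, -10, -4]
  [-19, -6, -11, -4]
x^4 - 4*x^3

The characteristic polynomial is χ_A(x) = x^3*(x - 4), so the eigenvalues are known. The minimal polynomial is
  m_A(x) = Π_λ (x − λ)^{k_λ}
where k_λ is the size of the *largest* Jordan block for λ (equivalently, the smallest k with (A − λI)^k v = 0 for every generalised eigenvector v of λ).

  λ = 0: largest Jordan block has size 3, contributing (x − 0)^3
  λ = 4: largest Jordan block has size 1, contributing (x − 4)

So m_A(x) = x^3*(x - 4) = x^4 - 4*x^3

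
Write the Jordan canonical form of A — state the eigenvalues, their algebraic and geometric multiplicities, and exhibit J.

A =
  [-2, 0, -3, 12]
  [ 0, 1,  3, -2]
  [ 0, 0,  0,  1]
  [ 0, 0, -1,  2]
J_1(-2) ⊕ J_3(1)

The characteristic polynomial is
  det(x·I − A) = x^4 - x^3 - 3*x^2 + 5*x - 2 = (x - 1)^3*(x + 2)

Eigenvalues and multiplicities (the geometric multiplicity of λ is n − rank(A − λI), which equals the number of Jordan blocks for λ):
  λ = -2: algebraic multiplicity = 1, geometric multiplicity = 1
  λ = 1: algebraic multiplicity = 3, geometric multiplicity = 1

Determining the block sizes for each eigenvalue:
  λ = -2: one block (gm = 1), so the single block has size am = 1 → block sizes [1]
  λ = 1: one block (gm = 1), so the single block has size am = 3 → block sizes [3]

Assembling the blocks gives a Jordan form
J =
  [-2, 0, 0, 0]
  [ 0, 1, 1, 0]
  [ 0, 0, 1, 1]
  [ 0, 0, 0, 1]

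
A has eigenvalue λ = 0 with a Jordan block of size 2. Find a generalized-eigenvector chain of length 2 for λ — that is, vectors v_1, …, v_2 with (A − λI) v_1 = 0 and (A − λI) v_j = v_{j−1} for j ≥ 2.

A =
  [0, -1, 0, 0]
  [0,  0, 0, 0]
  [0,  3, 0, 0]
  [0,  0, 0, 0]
A Jordan chain for λ = 0 of length 2:
v_1 = (-1, 0, 3, 0)ᵀ
v_2 = (0, 1, 0, 0)ᵀ

Let N = A − (0)·I. We want v_2 with N^2 v_2 = 0 but N^1 v_2 ≠ 0; then v_{j-1} := N · v_j for j = 2, …, 2.

Pick v_2 = (0, 1, 0, 0)ᵀ.
Then v_1 = N · v_2 = (-1, 0, 3, 0)ᵀ.

Sanity check: (A − (0)·I) v_1 = (0, 0, 0, 0)ᵀ = 0. ✓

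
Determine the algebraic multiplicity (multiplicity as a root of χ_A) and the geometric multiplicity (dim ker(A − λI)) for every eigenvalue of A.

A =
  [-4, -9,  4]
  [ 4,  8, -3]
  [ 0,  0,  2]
λ = 2: alg = 3, geom = 1

Step 1 — factor the characteristic polynomial to read off the algebraic multiplicities:
  χ_A(x) = (x - 2)^3

Step 2 — compute geometric multiplicities via the rank-nullity identity g(λ) = n − rank(A − λI):
  rank(A − (2)·I) = 2, so dim ker(A − (2)·I) = n − 2 = 1

Summary:
  λ = 2: algebraic multiplicity = 3, geometric multiplicity = 1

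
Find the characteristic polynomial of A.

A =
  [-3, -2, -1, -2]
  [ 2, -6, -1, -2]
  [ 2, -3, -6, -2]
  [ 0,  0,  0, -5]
x^4 + 20*x^3 + 150*x^2 + 500*x + 625

Expanding det(x·I − A) (e.g. by cofactor expansion or by noting that A is similar to its Jordan form J, which has the same characteristic polynomial as A) gives
  χ_A(x) = x^4 + 20*x^3 + 150*x^2 + 500*x + 625
which factors as (x + 5)^4. The eigenvalues (with algebraic multiplicities) are λ = -5 with multiplicity 4.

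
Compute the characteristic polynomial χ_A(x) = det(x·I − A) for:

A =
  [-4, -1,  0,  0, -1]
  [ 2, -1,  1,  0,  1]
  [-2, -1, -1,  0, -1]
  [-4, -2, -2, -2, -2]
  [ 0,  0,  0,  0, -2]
x^5 + 10*x^4 + 40*x^3 + 80*x^2 + 80*x + 32

Expanding det(x·I − A) (e.g. by cofactor expansion or by noting that A is similar to its Jordan form J, which has the same characteristic polynomial as A) gives
  χ_A(x) = x^5 + 10*x^4 + 40*x^3 + 80*x^2 + 80*x + 32
which factors as (x + 2)^5. The eigenvalues (with algebraic multiplicities) are λ = -2 with multiplicity 5.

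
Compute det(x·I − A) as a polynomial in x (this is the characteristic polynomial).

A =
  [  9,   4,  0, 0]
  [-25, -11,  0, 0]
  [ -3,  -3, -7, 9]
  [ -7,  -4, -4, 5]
x^4 + 4*x^3 + 6*x^2 + 4*x + 1

Expanding det(x·I − A) (e.g. by cofactor expansion or by noting that A is similar to its Jordan form J, which has the same characteristic polynomial as A) gives
  χ_A(x) = x^4 + 4*x^3 + 6*x^2 + 4*x + 1
which factors as (x + 1)^4. The eigenvalues (with algebraic multiplicities) are λ = -1 with multiplicity 4.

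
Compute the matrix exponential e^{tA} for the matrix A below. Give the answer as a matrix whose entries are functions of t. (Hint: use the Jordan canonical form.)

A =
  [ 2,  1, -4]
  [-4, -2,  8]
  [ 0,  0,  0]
e^{tA} =
  [2*t + 1, t, -4*t]
  [-4*t, 1 - 2*t, 8*t]
  [0, 0, 1]

Strategy: write A = P · J · P⁻¹ where J is a Jordan canonical form, so e^{tA} = P · e^{tJ} · P⁻¹, and e^{tJ} can be computed block-by-block.

A has Jordan form
J =
  [0, 1, 0]
  [0, 0, 0]
  [0, 0, 0]
(up to reordering of blocks).

Per-block formulas:
  For a 2×2 Jordan block J_2(0): exp(t · J_2(0)) = e^(0t)·(I + t·N), where N is the 2×2 nilpotent shift.
  For a 1×1 block at λ = 0: exp(t · [0]) = [e^(0t)].

After assembling e^{tJ} and conjugating by P, we get:

e^{tA} =
  [2*t + 1, t, -4*t]
  [-4*t, 1 - 2*t, 8*t]
  [0, 0, 1]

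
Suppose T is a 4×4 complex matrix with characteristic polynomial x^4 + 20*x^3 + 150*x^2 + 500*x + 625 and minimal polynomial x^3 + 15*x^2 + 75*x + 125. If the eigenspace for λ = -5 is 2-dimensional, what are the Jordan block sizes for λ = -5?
Block sizes for λ = -5: [3, 1]

Step 1 — from the characteristic polynomial, algebraic multiplicity of λ = -5 is 4. From dim ker(T − (-5)·I) = 2, there are exactly 2 Jordan blocks for λ = -5.
Step 2 — from the minimal polynomial, the factor (x + 5)^3 tells us the largest block for λ = -5 has size 3.
Step 3 — with total size 4, 2 blocks, and largest block 3, the block sizes (in nonincreasing order) are [3, 1].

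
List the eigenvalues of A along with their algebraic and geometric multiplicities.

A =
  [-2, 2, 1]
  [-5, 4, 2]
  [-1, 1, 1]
λ = 1: alg = 3, geom = 1

Step 1 — factor the characteristic polynomial to read off the algebraic multiplicities:
  χ_A(x) = (x - 1)^3

Step 2 — compute geometric multiplicities via the rank-nullity identity g(λ) = n − rank(A − λI):
  rank(A − (1)·I) = 2, so dim ker(A − (1)·I) = n − 2 = 1

Summary:
  λ = 1: algebraic multiplicity = 3, geometric multiplicity = 1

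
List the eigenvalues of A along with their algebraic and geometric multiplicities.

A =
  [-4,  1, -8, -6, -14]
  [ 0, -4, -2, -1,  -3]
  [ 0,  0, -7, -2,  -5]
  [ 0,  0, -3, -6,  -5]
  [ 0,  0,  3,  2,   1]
λ = -4: alg = 5, geom = 2

Step 1 — factor the characteristic polynomial to read off the algebraic multiplicities:
  χ_A(x) = (x + 4)^5

Step 2 — compute geometric multiplicities via the rank-nullity identity g(λ) = n − rank(A − λI):
  rank(A − (-4)·I) = 3, so dim ker(A − (-4)·I) = n − 3 = 2

Summary:
  λ = -4: algebraic multiplicity = 5, geometric multiplicity = 2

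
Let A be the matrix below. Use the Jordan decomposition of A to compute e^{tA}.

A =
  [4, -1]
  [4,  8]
e^{tA} =
  [-2*t*exp(6*t) + exp(6*t), -t*exp(6*t)]
  [4*t*exp(6*t), 2*t*exp(6*t) + exp(6*t)]

Strategy: write A = P · J · P⁻¹ where J is a Jordan canonical form, so e^{tA} = P · e^{tJ} · P⁻¹, and e^{tJ} can be computed block-by-block.

A has Jordan form
J =
  [6, 1]
  [0, 6]
(up to reordering of blocks).

Per-block formulas:
  For a 2×2 Jordan block J_2(6): exp(t · J_2(6)) = e^(6t)·(I + t·N), where N is the 2×2 nilpotent shift.

After assembling e^{tJ} and conjugating by P, we get:

e^{tA} =
  [-2*t*exp(6*t) + exp(6*t), -t*exp(6*t)]
  [4*t*exp(6*t), 2*t*exp(6*t) + exp(6*t)]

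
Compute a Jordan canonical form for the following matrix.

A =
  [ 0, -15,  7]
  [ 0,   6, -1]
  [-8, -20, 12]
J_3(6)

The characteristic polynomial is
  det(x·I − A) = x^3 - 18*x^2 + 108*x - 216 = (x - 6)^3

Eigenvalues and multiplicities (the geometric multiplicity of λ is n − rank(A − λI), which equals the number of Jordan blocks for λ):
  λ = 6: algebraic multiplicity = 3, geometric multiplicity = 1

Determining the block sizes for each eigenvalue:
  λ = 6: one block (gm = 1), so the single block has size am = 3 → block sizes [3]

Assembling the blocks gives a Jordan form
J =
  [6, 1, 0]
  [0, 6, 1]
  [0, 0, 6]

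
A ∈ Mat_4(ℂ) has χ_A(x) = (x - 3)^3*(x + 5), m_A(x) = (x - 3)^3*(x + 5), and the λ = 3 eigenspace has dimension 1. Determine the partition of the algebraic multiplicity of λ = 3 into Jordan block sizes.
Block sizes for λ = 3: [3]

Step 1 — from the characteristic polynomial, algebraic multiplicity of λ = 3 is 3. From dim ker(A − (3)·I) = 1, there are exactly 1 Jordan blocks for λ = 3.
Step 2 — from the minimal polynomial, the factor (x − 3)^3 tells us the largest block for λ = 3 has size 3.
Step 3 — with total size 3, 1 blocks, and largest block 3, the block sizes (in nonincreasing order) are [3].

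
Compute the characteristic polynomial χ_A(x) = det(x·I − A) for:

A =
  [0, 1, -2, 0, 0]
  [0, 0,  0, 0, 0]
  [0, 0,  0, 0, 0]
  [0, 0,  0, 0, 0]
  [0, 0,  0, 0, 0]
x^5

Expanding det(x·I − A) (e.g. by cofactor expansion or by noting that A is similar to its Jordan form J, which has the same characteristic polynomial as A) gives
  χ_A(x) = x^5
which factors as x^5. The eigenvalues (with algebraic multiplicities) are λ = 0 with multiplicity 5.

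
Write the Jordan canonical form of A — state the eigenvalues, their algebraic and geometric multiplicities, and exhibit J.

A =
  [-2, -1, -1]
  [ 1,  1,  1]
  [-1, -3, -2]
J_3(-1)

The characteristic polynomial is
  det(x·I − A) = x^3 + 3*x^2 + 3*x + 1 = (x + 1)^3

Eigenvalues and multiplicities (the geometric multiplicity of λ is n − rank(A − λI), which equals the number of Jordan blocks for λ):
  λ = -1: algebraic multiplicity = 3, geometric multiplicity = 1

Determining the block sizes for each eigenvalue:
  λ = -1: one block (gm = 1), so the single block has size am = 3 → block sizes [3]

Assembling the blocks gives a Jordan form
J =
  [-1,  1,  0]
  [ 0, -1,  1]
  [ 0,  0, -1]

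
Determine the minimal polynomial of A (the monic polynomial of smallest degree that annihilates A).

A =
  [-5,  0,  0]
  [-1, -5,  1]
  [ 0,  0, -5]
x^2 + 10*x + 25

The characteristic polynomial is χ_A(x) = (x + 5)^3, so the eigenvalues are known. The minimal polynomial is
  m_A(x) = Π_λ (x − λ)^{k_λ}
where k_λ is the size of the *largest* Jordan block for λ (equivalently, the smallest k with (A − λI)^k v = 0 for every generalised eigenvector v of λ).

  λ = -5: largest Jordan block has size 2, contributing (x + 5)^2

So m_A(x) = (x + 5)^2 = x^2 + 10*x + 25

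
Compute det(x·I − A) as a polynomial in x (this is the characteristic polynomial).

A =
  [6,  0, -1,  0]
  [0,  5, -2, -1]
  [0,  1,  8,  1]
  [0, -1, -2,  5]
x^4 - 24*x^3 + 216*x^2 - 864*x + 1296

Expanding det(x·I − A) (e.g. by cofactor expansion or by noting that A is similar to its Jordan form J, which has the same characteristic polynomial as A) gives
  χ_A(x) = x^4 - 24*x^3 + 216*x^2 - 864*x + 1296
which factors as (x - 6)^4. The eigenvalues (with algebraic multiplicities) are λ = 6 with multiplicity 4.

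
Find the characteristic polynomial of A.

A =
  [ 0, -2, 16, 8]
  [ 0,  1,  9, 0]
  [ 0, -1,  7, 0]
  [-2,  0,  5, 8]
x^4 - 16*x^3 + 96*x^2 - 256*x + 256

Expanding det(x·I − A) (e.g. by cofactor expansion or by noting that A is similar to its Jordan form J, which has the same characteristic polynomial as A) gives
  χ_A(x) = x^4 - 16*x^3 + 96*x^2 - 256*x + 256
which factors as (x - 4)^4. The eigenvalues (with algebraic multiplicities) are λ = 4 with multiplicity 4.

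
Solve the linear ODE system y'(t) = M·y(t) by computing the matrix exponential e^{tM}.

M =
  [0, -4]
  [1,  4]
e^{tM} =
  [-2*t*exp(2*t) + exp(2*t), -4*t*exp(2*t)]
  [t*exp(2*t), 2*t*exp(2*t) + exp(2*t)]

Strategy: write M = P · J · P⁻¹ where J is a Jordan canonical form, so e^{tM} = P · e^{tJ} · P⁻¹, and e^{tJ} can be computed block-by-block.

M has Jordan form
J =
  [2, 1]
  [0, 2]
(up to reordering of blocks).

Per-block formulas:
  For a 2×2 Jordan block J_2(2): exp(t · J_2(2)) = e^(2t)·(I + t·N), where N is the 2×2 nilpotent shift.

After assembling e^{tJ} and conjugating by P, we get:

e^{tM} =
  [-2*t*exp(2*t) + exp(2*t), -4*t*exp(2*t)]
  [t*exp(2*t), 2*t*exp(2*t) + exp(2*t)]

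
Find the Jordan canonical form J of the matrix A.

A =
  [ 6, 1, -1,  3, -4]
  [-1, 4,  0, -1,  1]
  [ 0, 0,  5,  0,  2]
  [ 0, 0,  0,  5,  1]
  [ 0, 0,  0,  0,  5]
J_3(5) ⊕ J_2(5)

The characteristic polynomial is
  det(x·I − A) = x^5 - 25*x^4 + 250*x^3 - 1250*x^2 + 3125*x - 3125 = (x - 5)^5

Eigenvalues and multiplicities (the geometric multiplicity of λ is n − rank(A − λI), which equals the number of Jordan blocks for λ):
  λ = 5: algebraic multiplicity = 5, geometric multiplicity = 2

Determining the block sizes for each eigenvalue:
  λ = 5: with am = 5 and gm = 2, the partition is not yet determined (e.g. several partitions of 5 into 2 parts exist). Let N = A − (5)·I. Computing rank(N^1) = 3, rank(N^2) = 1, rank(N^3) = 0; the number of blocks of size ≥ j is rank(N^{j−1}) − rank(N^j), giving [2, 2, 1]. So we have 1 block(s) of size 3, 1 block(s) of size 2 → block sizes [3, 2]

Assembling the blocks gives a Jordan form
J =
  [5, 1, 0, 0, 0]
  [0, 5, 1, 0, 0]
  [0, 0, 5, 0, 0]
  [0, 0, 0, 5, 1]
  [0, 0, 0, 0, 5]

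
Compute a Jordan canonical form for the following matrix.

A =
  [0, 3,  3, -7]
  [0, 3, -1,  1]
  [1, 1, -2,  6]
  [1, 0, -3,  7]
J_2(2) ⊕ J_2(2)

The characteristic polynomial is
  det(x·I − A) = x^4 - 8*x^3 + 24*x^2 - 32*x + 16 = (x - 2)^4

Eigenvalues and multiplicities (the geometric multiplicity of λ is n − rank(A − λI), which equals the number of Jordan blocks for λ):
  λ = 2: algebraic multiplicity = 4, geometric multiplicity = 2

Determining the block sizes for each eigenvalue:
  λ = 2: with am = 4 and gm = 2, the partition is not yet determined (e.g. several partitions of 4 into 2 parts exist). Let N = A − (2)·I. Computing rank(N^1) = 2, rank(N^2) = 0; the number of blocks of size ≥ j is rank(N^{j−1}) − rank(N^j), giving [2, 2]. So we have 2 block(s) of size 2 → block sizes [2, 2]

Assembling the blocks gives a Jordan form
J =
  [2, 1, 0, 0]
  [0, 2, 0, 0]
  [0, 0, 2, 1]
  [0, 0, 0, 2]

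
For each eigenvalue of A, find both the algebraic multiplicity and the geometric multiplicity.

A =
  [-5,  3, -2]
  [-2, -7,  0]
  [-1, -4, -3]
λ = -5: alg = 3, geom = 1

Step 1 — factor the characteristic polynomial to read off the algebraic multiplicities:
  χ_A(x) = (x + 5)^3

Step 2 — compute geometric multiplicities via the rank-nullity identity g(λ) = n − rank(A − λI):
  rank(A − (-5)·I) = 2, so dim ker(A − (-5)·I) = n − 2 = 1

Summary:
  λ = -5: algebraic multiplicity = 3, geometric multiplicity = 1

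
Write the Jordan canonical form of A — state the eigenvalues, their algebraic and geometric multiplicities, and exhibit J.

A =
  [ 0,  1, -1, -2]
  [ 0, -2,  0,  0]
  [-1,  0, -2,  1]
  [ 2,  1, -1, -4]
J_3(-2) ⊕ J_1(-2)

The characteristic polynomial is
  det(x·I − A) = x^4 + 8*x^3 + 24*x^2 + 32*x + 16 = (x + 2)^4

Eigenvalues and multiplicities (the geometric multiplicity of λ is n − rank(A − λI), which equals the number of Jordan blocks for λ):
  λ = -2: algebraic multiplicity = 4, geometric multiplicity = 2

Determining the block sizes for each eigenvalue:
  λ = -2: with am = 4 and gm = 2, the partition is not yet determined (e.g. several partitions of 4 into 2 parts exist). Let N = A − (-2)·I. Computing rank(N^1) = 2, rank(N^2) = 1, rank(N^3) = 0; the number of blocks of size ≥ j is rank(N^{j−1}) − rank(N^j), giving [2, 1, 1]. So we have 1 block(s) of size 3, 1 block(s) of size 1 → block sizes [3, 1]

Assembling the blocks gives a Jordan form
J =
  [-2,  1,  0,  0]
  [ 0, -2,  1,  0]
  [ 0,  0, -2,  0]
  [ 0,  0,  0, -2]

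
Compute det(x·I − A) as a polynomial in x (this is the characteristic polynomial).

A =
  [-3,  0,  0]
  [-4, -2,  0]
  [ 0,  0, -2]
x^3 + 7*x^2 + 16*x + 12

Expanding det(x·I − A) (e.g. by cofactor expansion or by noting that A is similar to its Jordan form J, which has the same characteristic polynomial as A) gives
  χ_A(x) = x^3 + 7*x^2 + 16*x + 12
which factors as (x + 2)^2*(x + 3). The eigenvalues (with algebraic multiplicities) are λ = -3 with multiplicity 1, λ = -2 with multiplicity 2.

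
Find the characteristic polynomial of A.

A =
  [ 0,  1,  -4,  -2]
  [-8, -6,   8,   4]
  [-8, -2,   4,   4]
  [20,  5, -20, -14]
x^4 + 16*x^3 + 96*x^2 + 256*x + 256

Expanding det(x·I − A) (e.g. by cofactor expansion or by noting that A is similar to its Jordan form J, which has the same characteristic polynomial as A) gives
  χ_A(x) = x^4 + 16*x^3 + 96*x^2 + 256*x + 256
which factors as (x + 4)^4. The eigenvalues (with algebraic multiplicities) are λ = -4 with multiplicity 4.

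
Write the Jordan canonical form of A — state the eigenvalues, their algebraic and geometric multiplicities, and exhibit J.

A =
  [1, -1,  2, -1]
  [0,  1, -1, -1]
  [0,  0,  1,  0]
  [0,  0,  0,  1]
J_3(1) ⊕ J_1(1)

The characteristic polynomial is
  det(x·I − A) = x^4 - 4*x^3 + 6*x^2 - 4*x + 1 = (x - 1)^4

Eigenvalues and multiplicities (the geometric multiplicity of λ is n − rank(A − λI), which equals the number of Jordan blocks for λ):
  λ = 1: algebraic multiplicity = 4, geometric multiplicity = 2

Determining the block sizes for each eigenvalue:
  λ = 1: with am = 4 and gm = 2, the partition is not yet determined (e.g. several partitions of 4 into 2 parts exist). Let N = A − (1)·I. Computing rank(N^1) = 2, rank(N^2) = 1, rank(N^3) = 0; the number of blocks of size ≥ j is rank(N^{j−1}) − rank(N^j), giving [2, 1, 1]. So we have 1 block(s) of size 3, 1 block(s) of size 1 → block sizes [3, 1]

Assembling the blocks gives a Jordan form
J =
  [1, 1, 0, 0]
  [0, 1, 1, 0]
  [0, 0, 1, 0]
  [0, 0, 0, 1]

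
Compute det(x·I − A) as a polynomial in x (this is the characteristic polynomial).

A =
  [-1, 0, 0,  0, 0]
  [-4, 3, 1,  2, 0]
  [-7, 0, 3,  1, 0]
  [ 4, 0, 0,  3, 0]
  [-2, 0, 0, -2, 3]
x^5 - 11*x^4 + 42*x^3 - 54*x^2 - 27*x + 81

Expanding det(x·I − A) (e.g. by cofactor expansion or by noting that A is similar to its Jordan form J, which has the same characteristic polynomial as A) gives
  χ_A(x) = x^5 - 11*x^4 + 42*x^3 - 54*x^2 - 27*x + 81
which factors as (x - 3)^4*(x + 1). The eigenvalues (with algebraic multiplicities) are λ = -1 with multiplicity 1, λ = 3 with multiplicity 4.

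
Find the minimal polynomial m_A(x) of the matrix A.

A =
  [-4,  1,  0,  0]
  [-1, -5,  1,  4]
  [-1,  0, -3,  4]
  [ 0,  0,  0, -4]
x^3 + 12*x^2 + 48*x + 64

The characteristic polynomial is χ_A(x) = (x + 4)^4, so the eigenvalues are known. The minimal polynomial is
  m_A(x) = Π_λ (x − λ)^{k_λ}
where k_λ is the size of the *largest* Jordan block for λ (equivalently, the smallest k with (A − λI)^k v = 0 for every generalised eigenvector v of λ).

  λ = -4: largest Jordan block has size 3, contributing (x + 4)^3

So m_A(x) = (x + 4)^3 = x^3 + 12*x^2 + 48*x + 64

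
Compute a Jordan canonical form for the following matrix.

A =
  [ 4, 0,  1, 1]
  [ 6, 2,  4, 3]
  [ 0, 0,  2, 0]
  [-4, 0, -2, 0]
J_2(2) ⊕ J_2(2)

The characteristic polynomial is
  det(x·I − A) = x^4 - 8*x^3 + 24*x^2 - 32*x + 16 = (x - 2)^4

Eigenvalues and multiplicities (the geometric multiplicity of λ is n − rank(A − λI), which equals the number of Jordan blocks for λ):
  λ = 2: algebraic multiplicity = 4, geometric multiplicity = 2

Determining the block sizes for each eigenvalue:
  λ = 2: with am = 4 and gm = 2, the partition is not yet determined (e.g. several partitions of 4 into 2 parts exist). Let N = A − (2)·I. Computing rank(N^1) = 2, rank(N^2) = 0; the number of blocks of size ≥ j is rank(N^{j−1}) − rank(N^j), giving [2, 2]. So we have 2 block(s) of size 2 → block sizes [2, 2]

Assembling the blocks gives a Jordan form
J =
  [2, 1, 0, 0]
  [0, 2, 0, 0]
  [0, 0, 2, 1]
  [0, 0, 0, 2]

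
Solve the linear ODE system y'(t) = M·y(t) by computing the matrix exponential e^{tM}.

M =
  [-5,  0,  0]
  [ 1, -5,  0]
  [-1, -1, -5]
e^{tM} =
  [exp(-5*t), 0, 0]
  [t*exp(-5*t), exp(-5*t), 0]
  [-t^2*exp(-5*t)/2 - t*exp(-5*t), -t*exp(-5*t), exp(-5*t)]

Strategy: write M = P · J · P⁻¹ where J is a Jordan canonical form, so e^{tM} = P · e^{tJ} · P⁻¹, and e^{tJ} can be computed block-by-block.

M has Jordan form
J =
  [-5,  1,  0]
  [ 0, -5,  1]
  [ 0,  0, -5]
(up to reordering of blocks).

Per-block formulas:
  For a 3×3 Jordan block J_3(-5): exp(t · J_3(-5)) = e^(-5t)·(I + t·N + (t^2/2)·N^2), where N is the 3×3 nilpotent shift.

After assembling e^{tJ} and conjugating by P, we get:

e^{tM} =
  [exp(-5*t), 0, 0]
  [t*exp(-5*t), exp(-5*t), 0]
  [-t^2*exp(-5*t)/2 - t*exp(-5*t), -t*exp(-5*t), exp(-5*t)]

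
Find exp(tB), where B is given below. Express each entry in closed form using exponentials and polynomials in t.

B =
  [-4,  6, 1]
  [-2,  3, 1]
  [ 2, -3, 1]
e^{tB} =
  [3*t^2 - 4*t + 1, -9*t^2/2 + 6*t, 3*t^2/2 + t]
  [2*t^2 - 2*t, -3*t^2 + 3*t + 1, t^2 + t]
  [2*t, -3*t, t + 1]

Strategy: write B = P · J · P⁻¹ where J is a Jordan canonical form, so e^{tB} = P · e^{tJ} · P⁻¹, and e^{tJ} can be computed block-by-block.

B has Jordan form
J =
  [0, 1, 0]
  [0, 0, 1]
  [0, 0, 0]
(up to reordering of blocks).

Per-block formulas:
  For a 3×3 Jordan block J_3(0): exp(t · J_3(0)) = e^(0t)·(I + t·N + (t^2/2)·N^2), where N is the 3×3 nilpotent shift.

After assembling e^{tJ} and conjugating by P, we get:

e^{tB} =
  [3*t^2 - 4*t + 1, -9*t^2/2 + 6*t, 3*t^2/2 + t]
  [2*t^2 - 2*t, -3*t^2 + 3*t + 1, t^2 + t]
  [2*t, -3*t, t + 1]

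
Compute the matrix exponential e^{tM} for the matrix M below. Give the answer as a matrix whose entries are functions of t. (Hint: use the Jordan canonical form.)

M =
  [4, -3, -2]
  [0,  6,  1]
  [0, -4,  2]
e^{tM} =
  [exp(4*t), t^2*exp(4*t) - 3*t*exp(4*t), t^2*exp(4*t)/2 - 2*t*exp(4*t)]
  [0, 2*t*exp(4*t) + exp(4*t), t*exp(4*t)]
  [0, -4*t*exp(4*t), -2*t*exp(4*t) + exp(4*t)]

Strategy: write M = P · J · P⁻¹ where J is a Jordan canonical form, so e^{tM} = P · e^{tJ} · P⁻¹, and e^{tJ} can be computed block-by-block.

M has Jordan form
J =
  [4, 1, 0]
  [0, 4, 1]
  [0, 0, 4]
(up to reordering of blocks).

Per-block formulas:
  For a 3×3 Jordan block J_3(4): exp(t · J_3(4)) = e^(4t)·(I + t·N + (t^2/2)·N^2), where N is the 3×3 nilpotent shift.

After assembling e^{tJ} and conjugating by P, we get:

e^{tM} =
  [exp(4*t), t^2*exp(4*t) - 3*t*exp(4*t), t^2*exp(4*t)/2 - 2*t*exp(4*t)]
  [0, 2*t*exp(4*t) + exp(4*t), t*exp(4*t)]
  [0, -4*t*exp(4*t), -2*t*exp(4*t) + exp(4*t)]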